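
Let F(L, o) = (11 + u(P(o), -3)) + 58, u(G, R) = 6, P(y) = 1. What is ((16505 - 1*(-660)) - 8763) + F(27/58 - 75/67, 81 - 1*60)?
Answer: 8477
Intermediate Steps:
F(L, o) = 75 (F(L, o) = (11 + 6) + 58 = 17 + 58 = 75)
((16505 - 1*(-660)) - 8763) + F(27/58 - 75/67, 81 - 1*60) = ((16505 - 1*(-660)) - 8763) + 75 = ((16505 + 660) - 8763) + 75 = (17165 - 8763) + 75 = 8402 + 75 = 8477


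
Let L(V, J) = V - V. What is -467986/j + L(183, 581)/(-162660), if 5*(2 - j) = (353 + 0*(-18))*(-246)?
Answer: -1169965/43424 ≈ -26.943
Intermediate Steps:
L(V, J) = 0
j = 86848/5 (j = 2 - (353 + 0*(-18))*(-246)/5 = 2 - (353 + 0)*(-246)/5 = 2 - 353*(-246)/5 = 2 - ⅕*(-86838) = 2 + 86838/5 = 86848/5 ≈ 17370.)
-467986/j + L(183, 581)/(-162660) = -467986/86848/5 + 0/(-162660) = -467986*5/86848 + 0*(-1/162660) = -1169965/43424 + 0 = -1169965/43424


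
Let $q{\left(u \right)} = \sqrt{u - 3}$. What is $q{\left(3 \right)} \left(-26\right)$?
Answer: $0$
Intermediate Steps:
$q{\left(u \right)} = \sqrt{-3 + u}$
$q{\left(3 \right)} \left(-26\right) = \sqrt{-3 + 3} \left(-26\right) = \sqrt{0} \left(-26\right) = 0 \left(-26\right) = 0$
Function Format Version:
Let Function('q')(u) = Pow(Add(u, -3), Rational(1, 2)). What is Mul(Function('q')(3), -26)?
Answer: 0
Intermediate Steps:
Function('q')(u) = Pow(Add(-3, u), Rational(1, 2))
Mul(Function('q')(3), -26) = Mul(Pow(Add(-3, 3), Rational(1, 2)), -26) = Mul(Pow(0, Rational(1, 2)), -26) = Mul(0, -26) = 0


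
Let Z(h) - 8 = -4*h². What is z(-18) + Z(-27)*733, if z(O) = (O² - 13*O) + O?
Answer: -2131024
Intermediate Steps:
Z(h) = 8 - 4*h²
z(O) = O² - 12*O
z(-18) + Z(-27)*733 = -18*(-12 - 18) + (8 - 4*(-27)²)*733 = -18*(-30) + (8 - 4*729)*733 = 540 + (8 - 2916)*733 = 540 - 2908*733 = 540 - 2131564 = -2131024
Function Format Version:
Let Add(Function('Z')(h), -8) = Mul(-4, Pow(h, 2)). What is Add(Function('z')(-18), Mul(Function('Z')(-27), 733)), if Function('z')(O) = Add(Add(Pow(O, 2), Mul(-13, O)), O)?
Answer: -2131024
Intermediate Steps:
Function('Z')(h) = Add(8, Mul(-4, Pow(h, 2)))
Function('z')(O) = Add(Pow(O, 2), Mul(-12, O))
Add(Function('z')(-18), Mul(Function('Z')(-27), 733)) = Add(Mul(-18, Add(-12, -18)), Mul(Add(8, Mul(-4, Pow(-27, 2))), 733)) = Add(Mul(-18, -30), Mul(Add(8, Mul(-4, 729)), 733)) = Add(540, Mul(Add(8, -2916), 733)) = Add(540, Mul(-2908, 733)) = Add(540, -2131564) = -2131024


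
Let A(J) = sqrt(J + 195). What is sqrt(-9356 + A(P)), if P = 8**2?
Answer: sqrt(-9356 + sqrt(259)) ≈ 96.643*I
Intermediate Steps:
P = 64
A(J) = sqrt(195 + J)
sqrt(-9356 + A(P)) = sqrt(-9356 + sqrt(195 + 64)) = sqrt(-9356 + sqrt(259))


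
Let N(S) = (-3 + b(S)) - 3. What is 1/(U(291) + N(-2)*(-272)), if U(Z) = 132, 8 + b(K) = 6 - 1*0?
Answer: 1/2308 ≈ 0.00043328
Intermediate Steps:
b(K) = -2 (b(K) = -8 + (6 - 1*0) = -8 + (6 + 0) = -8 + 6 = -2)
N(S) = -8 (N(S) = (-3 - 2) - 3 = -5 - 3 = -8)
1/(U(291) + N(-2)*(-272)) = 1/(132 - 8*(-272)) = 1/(132 + 2176) = 1/2308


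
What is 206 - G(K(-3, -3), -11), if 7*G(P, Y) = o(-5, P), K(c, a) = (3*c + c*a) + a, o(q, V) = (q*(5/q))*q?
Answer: 1467/7 ≈ 209.57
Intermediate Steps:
o(q, V) = 5*q
K(c, a) = a + 3*c + a*c (K(c, a) = (3*c + a*c) + a = a + 3*c + a*c)
G(P, Y) = -25/7 (G(P, Y) = (5*(-5))/7 = (⅐)*(-25) = -25/7)
206 - G(K(-3, -3), -11) = 206 - 1*(-25/7) = 206 + 25/7 = 1467/7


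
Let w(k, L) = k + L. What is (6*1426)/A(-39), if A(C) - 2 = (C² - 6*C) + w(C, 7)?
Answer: 124/25 ≈ 4.9600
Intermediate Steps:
w(k, L) = L + k
A(C) = 9 + C² - 5*C (A(C) = 2 + ((C² - 6*C) + (7 + C)) = 2 + (7 + C² - 5*C) = 9 + C² - 5*C)
(6*1426)/A(-39) = (6*1426)/(9 + (-39)² - 5*(-39)) = 8556/(9 + 1521 + 195) = 8556/1725 = 8556*(1/1725) = 124/25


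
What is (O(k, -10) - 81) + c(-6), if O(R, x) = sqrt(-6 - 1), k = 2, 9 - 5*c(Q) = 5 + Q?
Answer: -79 + I*sqrt(7) ≈ -79.0 + 2.6458*I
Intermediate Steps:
c(Q) = 4/5 - Q/5 (c(Q) = 9/5 - (5 + Q)/5 = 9/5 + (-1 - Q/5) = 4/5 - Q/5)
O(R, x) = I*sqrt(7) (O(R, x) = sqrt(-7) = I*sqrt(7))
(O(k, -10) - 81) + c(-6) = (I*sqrt(7) - 81) + (4/5 - 1/5*(-6)) = (-81 + I*sqrt(7)) + (4/5 + 6/5) = (-81 + I*sqrt(7)) + 2 = -79 + I*sqrt(7)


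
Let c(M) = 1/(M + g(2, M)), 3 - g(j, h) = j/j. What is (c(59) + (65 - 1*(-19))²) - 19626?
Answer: -766769/61 ≈ -12570.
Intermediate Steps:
g(j, h) = 2 (g(j, h) = 3 - j/j = 3 - 1*1 = 3 - 1 = 2)
c(M) = 1/(2 + M) (c(M) = 1/(M + 2) = 1/(2 + M))
(c(59) + (65 - 1*(-19))²) - 19626 = (1/(2 + 59) + (65 - 1*(-19))²) - 19626 = (1/61 + (65 + 19)²) - 19626 = (1/61 + 84²) - 19626 = (1/61 + 7056) - 19626 = 430417/61 - 19626 = -766769/61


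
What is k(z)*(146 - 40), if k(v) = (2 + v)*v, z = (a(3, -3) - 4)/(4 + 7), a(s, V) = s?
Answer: -2226/121 ≈ -18.397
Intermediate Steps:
z = -1/11 (z = (3 - 4)/(4 + 7) = -1/11 ≈ -0.090909)
k(v) = v*(2 + v)
k(z)*(146 - 40) = (-(2 - 1/11)/11)*(146 - 40) = -1/11*21/11*106 = -21/121*106 = -2226/121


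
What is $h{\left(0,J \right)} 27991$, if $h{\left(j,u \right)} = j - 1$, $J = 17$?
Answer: $-27991$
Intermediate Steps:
$h{\left(j,u \right)} = -1 + j$
$h{\left(0,J \right)} 27991 = \left(-1 + 0\right) 27991 = \left(-1\right) 27991 = -27991$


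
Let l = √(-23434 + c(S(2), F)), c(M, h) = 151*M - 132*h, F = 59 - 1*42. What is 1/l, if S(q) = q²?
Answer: -I*√2786/8358 ≈ -0.0063152*I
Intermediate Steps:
F = 17 (F = 59 - 42 = 17)
c(M, h) = -132*h + 151*M
l = 3*I*√2786 (l = √(-23434 + (-132*17 + 151*2²)) = √(-23434 + (-2244 + 151*4)) = √(-23434 + (-2244 + 604)) = √(-23434 - 1640) = √(-25074) = 3*I*√2786 ≈ 158.35*I)
1/l = 1/(3*I*√2786) = -I*√2786/8358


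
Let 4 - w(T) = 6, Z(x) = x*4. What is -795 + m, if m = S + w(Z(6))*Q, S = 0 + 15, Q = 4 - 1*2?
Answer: -784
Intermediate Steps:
Q = 2 (Q = 4 - 2 = 2)
Z(x) = 4*x
w(T) = -2 (w(T) = 4 - 1*6 = 4 - 6 = -2)
S = 15
m = 11 (m = 15 - 2*2 = 15 - 4 = 11)
-795 + m = -795 + 11 = -784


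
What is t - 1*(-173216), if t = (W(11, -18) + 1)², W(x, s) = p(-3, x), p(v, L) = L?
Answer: 173360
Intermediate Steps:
W(x, s) = x
t = 144 (t = (11 + 1)² = 12² = 144)
t - 1*(-173216) = 144 - 1*(-173216) = 144 + 173216 = 173360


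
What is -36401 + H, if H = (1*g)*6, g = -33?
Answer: -36599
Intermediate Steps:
H = -198 (H = (1*(-33))*6 = -33*6 = -198)
-36401 + H = -36401 - 198 = -36599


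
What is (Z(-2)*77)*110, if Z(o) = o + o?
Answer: -33880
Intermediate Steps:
Z(o) = 2*o
(Z(-2)*77)*110 = ((2*(-2))*77)*110 = -4*77*110 = -308*110 = -33880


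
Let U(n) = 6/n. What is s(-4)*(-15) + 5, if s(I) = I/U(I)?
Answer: -35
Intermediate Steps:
s(I) = I**2/6 (s(I) = I/((6/I)) = I*(I/6) = I**2/6)
s(-4)*(-15) + 5 = ((1/6)*(-4)**2)*(-15) + 5 = ((1/6)*16)*(-15) + 5 = (8/3)*(-15) + 5 = -40 + 5 = -35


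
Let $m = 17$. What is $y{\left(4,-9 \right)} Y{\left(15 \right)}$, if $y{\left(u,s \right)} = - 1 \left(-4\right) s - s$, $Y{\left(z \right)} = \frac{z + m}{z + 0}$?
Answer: $- \frac{288}{5} \approx -57.6$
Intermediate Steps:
$Y{\left(z \right)} = \frac{17 + z}{z}$ ($Y{\left(z \right)} = \frac{z + 17}{z + 0} = \frac{17 + z}{z}$)
$y{\left(u,s \right)} = 3 s$ ($y{\left(u,s \right)} = - \left(-4\right) s - s = 4 s - s = 3 s$)
$y{\left(4,-9 \right)} Y{\left(15 \right)} = 3 \left(-9\right) \frac{17 + 15}{15} = - 27 \cdot \frac{1}{15} \cdot 32 = \left(-27\right) \frac{32}{15} = - \frac{288}{5}$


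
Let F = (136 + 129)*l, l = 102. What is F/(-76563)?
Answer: -9010/25521 ≈ -0.35304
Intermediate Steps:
F = 27030 (F = (136 + 129)*102 = 265*102 = 27030)
F/(-76563) = 27030/(-76563) = 27030*(-1/76563) = -9010/25521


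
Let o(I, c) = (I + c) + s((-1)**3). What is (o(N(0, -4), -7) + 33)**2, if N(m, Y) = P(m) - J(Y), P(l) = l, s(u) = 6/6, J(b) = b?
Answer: 961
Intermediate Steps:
s(u) = 1 (s(u) = 6*(1/6) = 1)
N(m, Y) = m - Y
o(I, c) = 1 + I + c (o(I, c) = (I + c) + 1 = 1 + I + c)
(o(N(0, -4), -7) + 33)**2 = ((1 + (0 - 1*(-4)) - 7) + 33)**2 = ((1 + (0 + 4) - 7) + 33)**2 = ((1 + 4 - 7) + 33)**2 = (-2 + 33)**2 = 31**2 = 961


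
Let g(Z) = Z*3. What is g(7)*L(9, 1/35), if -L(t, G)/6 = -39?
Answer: 4914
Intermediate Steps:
g(Z) = 3*Z
L(t, G) = 234 (L(t, G) = -6*(-39) = 234)
g(7)*L(9, 1/35) = (3*7)*234 = 21*234 = 4914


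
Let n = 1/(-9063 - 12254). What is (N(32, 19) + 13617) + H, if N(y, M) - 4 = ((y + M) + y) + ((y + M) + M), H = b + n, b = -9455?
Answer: 92068122/21317 ≈ 4319.0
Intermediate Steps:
n = -1/21317 (n = 1/(-21317) = -1/21317 ≈ -4.6911e-5)
H = -201552236/21317 (H = -9455 - 1/21317 = -201552236/21317 ≈ -9455.0)
N(y, M) = 4 + 3*M + 3*y (N(y, M) = 4 + (((y + M) + y) + ((y + M) + M)) = 4 + (((M + y) + y) + ((M + y) + M)) = 4 + ((M + 2*y) + (y + 2*M)) = 4 + (3*M + 3*y) = 4 + 3*M + 3*y)
(N(32, 19) + 13617) + H = ((4 + 3*19 + 3*32) + 13617) - 201552236/21317 = ((4 + 57 + 96) + 13617) - 201552236/21317 = (157 + 13617) - 201552236/21317 = 13774 - 201552236/21317 = 92068122/21317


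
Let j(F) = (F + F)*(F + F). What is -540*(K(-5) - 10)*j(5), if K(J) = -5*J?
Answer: -810000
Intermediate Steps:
j(F) = 4*F² (j(F) = (2*F)*(2*F) = 4*F²)
-540*(K(-5) - 10)*j(5) = -540*(-5*(-5) - 10)*4*5² = -540*(25 - 10)*4*25 = -8100*100 = -540*1500 = -810000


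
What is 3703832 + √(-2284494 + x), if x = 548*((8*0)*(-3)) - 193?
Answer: 3703832 + I*√2284687 ≈ 3.7038e+6 + 1511.5*I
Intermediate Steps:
x = -193 (x = 548*(0*(-3)) - 193 = 548*0 - 193 = 0 - 193 = -193)
3703832 + √(-2284494 + x) = 3703832 + √(-2284494 - 193) = 3703832 + √(-2284687) = 3703832 + I*√2284687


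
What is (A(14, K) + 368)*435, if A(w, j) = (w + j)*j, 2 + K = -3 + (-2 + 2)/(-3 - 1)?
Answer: 140505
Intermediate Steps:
K = -5 (K = -2 + (-3 + (-2 + 2)/(-3 - 1)) = -2 + (-3 + 0/(-4)) = -2 + (-3 + 0*(-1/4)) = -2 + (-3 + 0) = -2 - 3 = -5)
A(w, j) = j*(j + w) (A(w, j) = (j + w)*j = j*(j + w))
(A(14, K) + 368)*435 = (-5*(-5 + 14) + 368)*435 = (-5*9 + 368)*435 = (-45 + 368)*435 = 323*435 = 140505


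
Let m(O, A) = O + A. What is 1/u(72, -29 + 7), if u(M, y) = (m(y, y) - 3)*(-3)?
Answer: 1/141 ≈ 0.0070922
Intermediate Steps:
m(O, A) = A + O
u(M, y) = 9 - 6*y (u(M, y) = ((y + y) - 3)*(-3) = (2*y - 3)*(-3) = (-3 + 2*y)*(-3) = 9 - 6*y)
1/u(72, -29 + 7) = 1/(9 - 6*(-29 + 7)) = 1/(9 - 6*(-22)) = 1/(9 + 132) = 1/141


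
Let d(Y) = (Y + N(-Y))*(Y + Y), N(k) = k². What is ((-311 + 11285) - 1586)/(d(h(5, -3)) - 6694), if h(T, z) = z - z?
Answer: -4694/3347 ≈ -1.4025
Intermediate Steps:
h(T, z) = 0
d(Y) = 2*Y*(Y + Y²) (d(Y) = (Y + (-Y)²)*(Y + Y) = (Y + Y²)*(2*Y) = 2*Y*(Y + Y²))
((-311 + 11285) - 1586)/(d(h(5, -3)) - 6694) = ((-311 + 11285) - 1586)/(2*0²*(1 + 0) - 6694) = (10974 - 1586)/(2*0*1 - 6694) = 9388/(0 - 6694) = 9388/(-6694) = 9388*(-1/6694) = -4694/3347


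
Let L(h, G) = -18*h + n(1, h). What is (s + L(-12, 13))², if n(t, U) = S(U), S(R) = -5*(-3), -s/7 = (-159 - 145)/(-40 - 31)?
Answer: 203718529/5041 ≈ 40412.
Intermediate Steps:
s = -2128/71 (s = -7*(-159 - 145)/(-40 - 31) = -(-2128)/(-71) = -(-2128)*(-1)/71 = -7*304/71 = -2128/71 ≈ -29.972)
S(R) = 15
n(t, U) = 15
L(h, G) = 15 - 18*h (L(h, G) = -18*h + 15 = 15 - 18*h)
(s + L(-12, 13))² = (-2128/71 + (15 - 18*(-12)))² = (-2128/71 + (15 + 216))² = (-2128/71 + 231)² = (14273/71)² = 203718529/5041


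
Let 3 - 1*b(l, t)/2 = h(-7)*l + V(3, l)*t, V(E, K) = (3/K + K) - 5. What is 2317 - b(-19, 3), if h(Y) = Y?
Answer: 46209/19 ≈ 2432.1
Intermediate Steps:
V(E, K) = -5 + K + 3/K (V(E, K) = (K + 3/K) - 5 = -5 + K + 3/K)
b(l, t) = 6 + 14*l - 2*t*(-5 + l + 3/l) (b(l, t) = 6 - 2*(-7*l + (-5 + l + 3/l)*t) = 6 - 2*(-7*l + t*(-5 + l + 3/l)) = 6 + (14*l - 2*t*(-5 + l + 3/l)) = 6 + 14*l - 2*t*(-5 + l + 3/l))
2317 - b(-19, 3) = 2317 - (6 + 10*3 + 14*(-19) - 6*3/(-19) - 2*(-19)*3) = 2317 - (6 + 30 - 266 - 6*3*(-1/19) + 114) = 2317 - (6 + 30 - 266 + 18/19 + 114) = 2317 - 1*(-2186/19) = 2317 + 2186/19 = 46209/19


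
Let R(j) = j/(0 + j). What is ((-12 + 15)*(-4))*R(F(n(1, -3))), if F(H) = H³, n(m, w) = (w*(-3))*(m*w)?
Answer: -12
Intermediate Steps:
n(m, w) = -3*m*w² (n(m, w) = (-3*w)*(m*w) = -3*m*w²)
R(j) = 1 (R(j) = j/j = 1)
((-12 + 15)*(-4))*R(F(n(1, -3))) = ((-12 + 15)*(-4))*1 = (3*(-4))*1 = -12*1 = -12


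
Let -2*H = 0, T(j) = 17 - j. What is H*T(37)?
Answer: 0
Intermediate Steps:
H = 0 (H = -½*0 = 0)
H*T(37) = 0*(17 - 1*37) = 0*(17 - 37) = 0*(-20) = 0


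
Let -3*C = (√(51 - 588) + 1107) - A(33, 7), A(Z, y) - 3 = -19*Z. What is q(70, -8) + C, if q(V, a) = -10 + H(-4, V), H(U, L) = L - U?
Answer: -513 - I*√537/3 ≈ -513.0 - 7.7244*I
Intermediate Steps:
A(Z, y) = 3 - 19*Z
q(V, a) = -6 + V (q(V, a) = -10 + (V - 1*(-4)) = -10 + (V + 4) = -10 + (4 + V) = -6 + V)
C = -577 - I*√537/3 (C = -((√(51 - 588) + 1107) - (3 - 19*33))/3 = -((√(-537) + 1107) - (3 - 627))/3 = -((I*√537 + 1107) - 1*(-624))/3 = -((1107 + I*√537) + 624)/3 = -(1731 + I*√537)/3 = -577 - I*√537/3 ≈ -577.0 - 7.7244*I)
q(70, -8) + C = (-6 + 70) + (-577 - I*√537/3) = 64 + (-577 - I*√537/3) = -513 - I*√537/3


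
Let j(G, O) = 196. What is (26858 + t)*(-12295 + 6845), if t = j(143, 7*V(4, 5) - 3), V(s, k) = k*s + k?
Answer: -147444300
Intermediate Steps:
V(s, k) = k + k*s
t = 196
(26858 + t)*(-12295 + 6845) = (26858 + 196)*(-12295 + 6845) = 27054*(-5450) = -147444300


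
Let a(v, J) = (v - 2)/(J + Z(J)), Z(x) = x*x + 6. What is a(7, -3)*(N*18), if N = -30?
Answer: -225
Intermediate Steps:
Z(x) = 6 + x² (Z(x) = x² + 6 = 6 + x²)
a(v, J) = (-2 + v)/(6 + J + J²) (a(v, J) = (v - 2)/(J + (6 + J²)) = (-2 + v)/(6 + J + J²))
a(7, -3)*(N*18) = ((-2 + 7)/(6 - 3 + (-3)²))*(-30*18) = (5/(6 - 3 + 9))*(-540) = (5/12)*(-540) = -225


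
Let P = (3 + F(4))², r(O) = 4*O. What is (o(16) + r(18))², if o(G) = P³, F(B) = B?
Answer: 13858233841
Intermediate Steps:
P = 49 (P = (3 + 4)² = 7² = 49)
o(G) = 117649 (o(G) = 49³ = 117649)
(o(16) + r(18))² = (117649 + 4*18)² = (117649 + 72)² = 117721² = 13858233841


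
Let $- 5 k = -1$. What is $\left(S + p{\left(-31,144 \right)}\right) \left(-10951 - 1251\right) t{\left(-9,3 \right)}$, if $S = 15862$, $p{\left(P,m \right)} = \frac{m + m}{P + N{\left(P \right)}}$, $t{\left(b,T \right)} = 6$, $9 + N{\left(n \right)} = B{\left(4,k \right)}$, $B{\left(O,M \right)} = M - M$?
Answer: $- \frac{5803808088}{5} \approx -1.1608 \cdot 10^{9}$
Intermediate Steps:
$k = \frac{1}{5}$ ($k = \left(- \frac{1}{5}\right) \left(-1\right) = \frac{1}{5} \approx 0.2$)
$B{\left(O,M \right)} = 0$
$N{\left(n \right)} = -9$ ($N{\left(n \right)} = -9 + 0 = -9$)
$p{\left(P,m \right)} = \frac{2 m}{-9 + P}$ ($p{\left(P,m \right)} = \frac{m + m}{P - 9} = \frac{2 m}{-9 + P}$)
$\left(S + p{\left(-31,144 \right)}\right) \left(-10951 - 1251\right) t{\left(-9,3 \right)} = \left(15862 + 2 \cdot 144 \frac{1}{-9 - 31}\right) \left(-10951 - 1251\right) 6 = \left(15862 + 2 \cdot 144 \frac{1}{-40}\right) \left(-12202\right) 6 = \left(15862 + 2 \cdot 144 \left(- \frac{1}{40}\right)\right) \left(-12202\right) 6 = \left(15862 - \frac{36}{5}\right) \left(-12202\right) 6 = \frac{79274}{5} \left(-12202\right) 6 = \left(- \frac{967301348}{5}\right) 6 = - \frac{5803808088}{5}$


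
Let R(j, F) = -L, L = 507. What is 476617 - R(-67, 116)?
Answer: 477124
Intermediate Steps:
R(j, F) = -507 (R(j, F) = -1*507 = -507)
476617 - R(-67, 116) = 476617 - 1*(-507) = 476617 + 507 = 477124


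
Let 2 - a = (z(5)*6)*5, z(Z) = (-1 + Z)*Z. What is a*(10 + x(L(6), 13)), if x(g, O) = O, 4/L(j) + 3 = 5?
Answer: -13754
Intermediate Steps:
z(Z) = Z*(-1 + Z)
L(j) = 2 (L(j) = 4/(-3 + 5) = 4/2 = 4*(½) = 2)
a = -598 (a = 2 - (5*(-1 + 5))*6*5 = 2 - (5*4)*6*5 = 2 - 20*6*5 = 2 - 120*5 = 2 - 1*600 = 2 - 600 = -598)
a*(10 + x(L(6), 13)) = -598*(10 + 13) = -598*23 = -13754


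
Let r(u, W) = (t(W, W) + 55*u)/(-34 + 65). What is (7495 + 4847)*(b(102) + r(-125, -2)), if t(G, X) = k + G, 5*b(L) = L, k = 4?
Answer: -385107426/155 ≈ -2.4846e+6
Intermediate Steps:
b(L) = L/5
t(G, X) = 4 + G
r(u, W) = 4/31 + W/31 + 55*u/31 (r(u, W) = ((4 + W) + 55*u)/(-34 + 65) = (4 + W + 55*u)/31 = (4 + W + 55*u)*(1/31) = 4/31 + W/31 + 55*u/31)
(7495 + 4847)*(b(102) + r(-125, -2)) = (7495 + 4847)*((⅕)*102 + (4/31 + (1/31)*(-2) + (55/31)*(-125))) = 12342*(102/5 + (4/31 - 2/31 - 6875/31)) = 12342*(102/5 - 6873/31) = 12342*(-31203/155) = -385107426/155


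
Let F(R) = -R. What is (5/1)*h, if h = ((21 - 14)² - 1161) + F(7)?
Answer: -5595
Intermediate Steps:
h = -1119 (h = ((21 - 14)² - 1161) - 1*7 = (7² - 1161) - 7 = (49 - 1161) - 7 = -1112 - 7 = -1119)
(5/1)*h = (5/1)*(-1119) = (5*1)*(-1119) = 5*(-1119) = -5595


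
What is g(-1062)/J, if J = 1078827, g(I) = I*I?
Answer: 375948/359609 ≈ 1.0454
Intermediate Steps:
g(I) = I²
g(-1062)/J = (-1062)²/1078827 = 1127844*(1/1078827) = 375948/359609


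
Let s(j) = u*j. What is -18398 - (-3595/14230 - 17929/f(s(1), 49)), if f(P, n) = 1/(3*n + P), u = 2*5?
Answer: 7958711649/2846 ≈ 2.7965e+6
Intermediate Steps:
u = 10
s(j) = 10*j
f(P, n) = 1/(P + 3*n)
-18398 - (-3595/14230 - 17929/f(s(1), 49)) = -18398 - (-3595/14230 - 17929/(1/(10*1 + 3*49))) = -18398 - (-3595*1/14230 - 17929/(1/(10 + 147))) = -18398 - (-719/2846 - 17929/(1/157)) = -18398 - (-719/2846 - 17929/1/157) = -18398 - (-719/2846 - 17929*157) = -18398 - (-719/2846 - 2814853) = -18398 - 1*(-8011072357/2846) = -18398 + 8011072357/2846 = 7958711649/2846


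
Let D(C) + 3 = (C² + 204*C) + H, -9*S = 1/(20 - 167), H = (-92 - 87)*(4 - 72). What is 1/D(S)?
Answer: 1750329/21300023494 ≈ 8.2175e-5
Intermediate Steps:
H = 12172 (H = -179*(-68) = 12172)
S = 1/1323 (S = -1/(9*(20 - 167)) = -⅑/(-147) = -⅑*(-1/147) = 1/1323 ≈ 0.00075586)
D(C) = 12169 + C² + 204*C (D(C) = -3 + ((C² + 204*C) + 12172) = -3 + (12172 + C² + 204*C) = 12169 + C² + 204*C)
1/D(S) = 1/(12169 + (1/1323)² + 204*(1/1323)) = 1/(12169 + 1/1750329 + 68/441) = 1/(21300023494/1750329) = 1750329/21300023494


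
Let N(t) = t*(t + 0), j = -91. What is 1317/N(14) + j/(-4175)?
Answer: 5516311/818300 ≈ 6.7412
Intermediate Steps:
N(t) = t**2 (N(t) = t*t = t**2)
1317/N(14) + j/(-4175) = 1317/(14**2) - 91/(-4175) = 1317/196 - 91*(-1/4175) = 1317*(1/196) + 91/4175 = 1317/196 + 91/4175 = 5516311/818300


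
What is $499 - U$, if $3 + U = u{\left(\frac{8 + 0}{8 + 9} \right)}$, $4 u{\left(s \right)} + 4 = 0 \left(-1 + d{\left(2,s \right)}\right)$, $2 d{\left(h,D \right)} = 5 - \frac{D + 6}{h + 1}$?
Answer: $503$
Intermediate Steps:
$d{\left(h,D \right)} = \frac{5}{2} - \frac{6 + D}{2 \left(1 + h\right)}$ ($d{\left(h,D \right)} = \frac{5 - \frac{D + 6}{h + 1}}{2} = \frac{5 - \frac{6 + D}{1 + h}}{2} = \frac{5}{2} - \frac{6 + D}{2 \left(1 + h\right)}$)
$u{\left(s \right)} = -1$ ($u{\left(s \right)} = -1 + \frac{0 \left(-1 + \frac{-1 - s + 5 \cdot 2}{2 \left(1 + 2\right)}\right)}{4} = -1 + \frac{0 \left(-1 + \frac{-1 - s + 10}{2 \cdot 3}\right)}{4} = -1 + \frac{0 \left(-1 + \frac{1}{2} \cdot \frac{1}{3} \left(9 - s\right)\right)}{4} = -1 + \frac{0 \left(-1 - \left(- \frac{3}{2} + \frac{s}{6}\right)\right)}{4} = -1 + \frac{0 \left(\frac{1}{2} - \frac{s}{6}\right)}{4} = -1 + \frac{1}{4} \cdot 0 = -1 + 0 = -1$)
$U = -4$ ($U = -3 - 1 = -4$)
$499 - U = 499 - -4 = 499 + 4 = 503$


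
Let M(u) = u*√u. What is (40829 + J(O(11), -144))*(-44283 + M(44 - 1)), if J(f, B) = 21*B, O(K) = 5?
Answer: -1674118815 + 1625615*√43 ≈ -1.6635e+9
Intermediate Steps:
M(u) = u^(3/2)
(40829 + J(O(11), -144))*(-44283 + M(44 - 1)) = (40829 + 21*(-144))*(-44283 + (44 - 1)^(3/2)) = (40829 - 3024)*(-44283 + 43^(3/2)) = 37805*(-44283 + 43*√43) = -1674118815 + 1625615*√43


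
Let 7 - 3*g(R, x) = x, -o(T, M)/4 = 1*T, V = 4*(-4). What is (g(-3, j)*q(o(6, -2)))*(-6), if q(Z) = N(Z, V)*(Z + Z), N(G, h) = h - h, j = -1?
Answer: 0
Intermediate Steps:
V = -16
N(G, h) = 0
o(T, M) = -4*T
g(R, x) = 7/3 - x/3
q(Z) = 0 (q(Z) = 0*(Z + Z) = 0*(2*Z) = 0)
(g(-3, j)*q(o(6, -2)))*(-6) = ((7/3 - ⅓*(-1))*0)*(-6) = ((7/3 + ⅓)*0)*(-6) = ((8/3)*0)*(-6) = 0*(-6) = 0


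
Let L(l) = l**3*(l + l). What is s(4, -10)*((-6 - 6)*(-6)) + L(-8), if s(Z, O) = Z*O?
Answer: 5312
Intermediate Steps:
s(Z, O) = O*Z
L(l) = 2*l**4 (L(l) = l**3*(2*l) = 2*l**4)
s(4, -10)*((-6 - 6)*(-6)) + L(-8) = (-10*4)*((-6 - 6)*(-6)) + 2*(-8)**4 = -(-480)*(-6) + 2*4096 = -40*72 + 8192 = -2880 + 8192 = 5312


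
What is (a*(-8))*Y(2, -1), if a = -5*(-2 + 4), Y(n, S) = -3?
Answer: -240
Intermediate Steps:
a = -10 (a = -5*2 = -10)
(a*(-8))*Y(2, -1) = -10*(-8)*(-3) = 80*(-3) = -240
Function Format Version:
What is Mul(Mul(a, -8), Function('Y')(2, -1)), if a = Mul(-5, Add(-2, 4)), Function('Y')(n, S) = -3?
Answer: -240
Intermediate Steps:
a = -10 (a = Mul(-5, 2) = -10)
Mul(Mul(a, -8), Function('Y')(2, -1)) = Mul(Mul(-10, -8), -3) = Mul(80, -3) = -240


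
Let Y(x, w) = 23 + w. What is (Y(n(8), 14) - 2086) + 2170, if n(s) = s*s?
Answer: 121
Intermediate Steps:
n(s) = s²
(Y(n(8), 14) - 2086) + 2170 = ((23 + 14) - 2086) + 2170 = (37 - 2086) + 2170 = -2049 + 2170 = 121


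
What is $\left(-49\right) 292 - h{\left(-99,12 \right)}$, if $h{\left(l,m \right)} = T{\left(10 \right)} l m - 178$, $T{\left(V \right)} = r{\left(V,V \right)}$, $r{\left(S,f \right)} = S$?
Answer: $-2250$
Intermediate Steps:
$T{\left(V \right)} = V$
$h{\left(l,m \right)} = -178 + 10 l m$ ($h{\left(l,m \right)} = 10 l m - 178 = -178 + 10 l m$)
$\left(-49\right) 292 - h{\left(-99,12 \right)} = \left(-49\right) 292 - \left(-178 + 10 \left(-99\right) 12\right) = -14308 - \left(-178 - 11880\right) = -14308 - -12058 = -14308 + 12058 = -2250$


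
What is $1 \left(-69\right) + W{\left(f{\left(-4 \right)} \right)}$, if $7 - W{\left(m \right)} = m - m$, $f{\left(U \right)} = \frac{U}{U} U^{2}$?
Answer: $-62$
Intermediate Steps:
$f{\left(U \right)} = U^{2}$ ($f{\left(U \right)} = 1 U^{2} = U^{2}$)
$W{\left(m \right)} = 7$ ($W{\left(m \right)} = 7 - \left(m - m\right) = 7 - 0 = 7 + 0 = 7$)
$1 \left(-69\right) + W{\left(f{\left(-4 \right)} \right)} = 1 \left(-69\right) + 7 = -69 + 7 = -62$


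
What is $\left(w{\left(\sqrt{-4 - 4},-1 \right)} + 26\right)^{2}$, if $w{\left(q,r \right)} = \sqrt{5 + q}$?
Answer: $\left(26 + \sqrt{5 + 2 i \sqrt{2}}\right)^{2} \approx 801.53 + 34.556 i$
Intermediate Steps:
$\left(w{\left(\sqrt{-4 - 4},-1 \right)} + 26\right)^{2} = \left(\sqrt{5 + \sqrt{-4 - 4}} + 26\right)^{2} = \left(\sqrt{5 + \sqrt{-8}} + 26\right)^{2} = \left(\sqrt{5 + 2 i \sqrt{2}} + 26\right)^{2} = \left(26 + \sqrt{5 + 2 i \sqrt{2}}\right)^{2}$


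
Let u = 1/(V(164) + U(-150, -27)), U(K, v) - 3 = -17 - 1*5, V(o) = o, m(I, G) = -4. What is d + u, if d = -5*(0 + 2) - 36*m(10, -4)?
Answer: 19431/145 ≈ 134.01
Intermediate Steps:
U(K, v) = -19 (U(K, v) = 3 + (-17 - 1*5) = 3 + (-17 - 5) = 3 - 22 = -19)
u = 1/145 (u = 1/(164 - 19) = 1/145 ≈ 0.0068966)
d = 134 (d = -5*(0 + 2) - 36*(-4) = -5*2 + 144 = -10 + 144 = 134)
d + u = 134 + 1/145 = 19431/145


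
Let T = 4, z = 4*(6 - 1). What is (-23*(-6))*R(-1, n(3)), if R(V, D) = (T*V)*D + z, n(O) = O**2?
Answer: -2208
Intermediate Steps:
z = 20 (z = 4*5 = 20)
R(V, D) = 20 + 4*D*V (R(V, D) = (4*V)*D + 20 = 4*D*V + 20 = 20 + 4*D*V)
(-23*(-6))*R(-1, n(3)) = (-23*(-6))*(20 + 4*3**2*(-1)) = 138*(20 + 4*9*(-1)) = 138*(20 - 36) = 138*(-16) = -2208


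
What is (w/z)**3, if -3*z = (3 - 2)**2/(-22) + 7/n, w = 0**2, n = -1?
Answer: 0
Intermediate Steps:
w = 0
z = 155/66 (z = -((3 - 2)**2/(-22) + 7/(-1))/3 = -(1**2*(-1/22) + 7*(-1))/3 = -(1*(-1/22) - 7)/3 = -(-1/22 - 7)/3 = -1/3*(-155/22) = 155/66 ≈ 2.3485)
(w/z)**3 = (0/(155/66))**3 = (0*(66/155))**3 = 0**3 = 0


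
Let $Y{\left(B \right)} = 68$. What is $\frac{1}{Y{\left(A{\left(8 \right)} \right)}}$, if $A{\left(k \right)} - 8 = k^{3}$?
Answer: $\frac{1}{68} \approx 0.014706$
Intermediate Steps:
$A{\left(k \right)} = 8 + k^{3}$
$\frac{1}{Y{\left(A{\left(8 \right)} \right)}} = \frac{1}{68}$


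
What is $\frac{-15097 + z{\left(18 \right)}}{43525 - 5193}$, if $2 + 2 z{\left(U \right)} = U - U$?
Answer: $- \frac{7549}{19166} \approx -0.39387$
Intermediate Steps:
$z{\left(U \right)} = -1$ ($z{\left(U \right)} = -1 + \frac{U - U}{2} = -1 + \frac{1}{2} \cdot 0 = -1 + 0 = -1$)
$\frac{-15097 + z{\left(18 \right)}}{43525 - 5193} = \frac{-15097 - 1}{43525 - 5193} = - \frac{15098}{38332} = \left(-15098\right) \frac{1}{38332} = - \frac{7549}{19166}$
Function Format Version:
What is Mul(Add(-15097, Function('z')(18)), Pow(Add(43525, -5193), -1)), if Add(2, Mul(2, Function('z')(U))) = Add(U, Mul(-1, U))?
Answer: Rational(-7549, 19166) ≈ -0.39387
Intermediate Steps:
Function('z')(U) = -1 (Function('z')(U) = Add(-1, Mul(Rational(1, 2), Add(U, Mul(-1, U)))) = Add(-1, Mul(Rational(1, 2), 0)) = Add(-1, 0) = -1)
Mul(Add(-15097, Function('z')(18)), Pow(Add(43525, -5193), -1)) = Mul(Add(-15097, -1), Pow(Add(43525, -5193), -1)) = Mul(-15098, Pow(38332, -1)) = Mul(-15098, Rational(1, 38332)) = Rational(-7549, 19166)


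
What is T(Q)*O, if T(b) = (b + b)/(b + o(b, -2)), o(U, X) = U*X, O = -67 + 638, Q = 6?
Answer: -1142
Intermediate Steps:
O = 571
T(b) = -2 (T(b) = (b + b)/(b + b*(-2)) = (2*b)/(b - 2*b) = (2*b)/((-b)) = (2*b)*(-1/b) = -2)
T(Q)*O = -2*571 = -1142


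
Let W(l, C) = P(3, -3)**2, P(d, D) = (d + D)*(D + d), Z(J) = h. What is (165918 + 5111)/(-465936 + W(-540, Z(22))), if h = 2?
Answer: -171029/465936 ≈ -0.36707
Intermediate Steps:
Z(J) = 2
P(d, D) = (D + d)**2 (P(d, D) = (D + d)*(D + d) = (D + d)**2)
W(l, C) = 0 (W(l, C) = ((-3 + 3)**2)**2 = (0**2)**2 = 0**2 = 0)
(165918 + 5111)/(-465936 + W(-540, Z(22))) = (165918 + 5111)/(-465936 + 0) = 171029/(-465936) = 171029*(-1/465936) = -171029/465936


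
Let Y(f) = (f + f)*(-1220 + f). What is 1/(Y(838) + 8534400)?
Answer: 1/7894168 ≈ 1.2668e-7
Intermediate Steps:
Y(f) = 2*f*(-1220 + f) (Y(f) = (2*f)*(-1220 + f) = 2*f*(-1220 + f))
1/(Y(838) + 8534400) = 1/(2*838*(-1220 + 838) + 8534400) = 1/(2*838*(-382) + 8534400) = 1/(-640232 + 8534400) = 1/7894168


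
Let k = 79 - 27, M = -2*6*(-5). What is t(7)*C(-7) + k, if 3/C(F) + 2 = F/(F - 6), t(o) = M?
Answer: -1352/19 ≈ -71.158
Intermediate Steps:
M = 60 (M = -12*(-5) = 60)
t(o) = 60
C(F) = 3/(-2 + F/(-6 + F)) (C(F) = 3/(-2 + F/(F - 6)) = 3/(-2 + F/(-6 + F)))
k = 52
t(7)*C(-7) + k = 60*(3*(6 - 1*(-7))/(-12 - 7)) + 52 = 60*(3*(6 + 7)/(-19)) + 52 = 60*(3*(-1/19)*13) + 52 = 60*(-39/19) + 52 = -2340/19 + 52 = -1352/19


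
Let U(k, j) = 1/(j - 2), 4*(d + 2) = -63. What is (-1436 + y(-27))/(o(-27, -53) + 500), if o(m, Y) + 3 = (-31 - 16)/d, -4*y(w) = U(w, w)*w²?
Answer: -1070467/374100 ≈ -2.8614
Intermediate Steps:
d = -71/4 (d = -2 + (¼)*(-63) = -2 - 63/4 = -71/4 ≈ -17.750)
U(k, j) = 1/(-2 + j)
y(w) = -w²/(4*(-2 + w))
o(m, Y) = -25/71 (o(m, Y) = -3 + (-31 - 16)/(-71/4) = -3 - 47*(-4/71) = -3 + 188/71 = -25/71)
(-1436 + y(-27))/(o(-27, -53) + 500) = (-1436 - 1*(-27)²/(-8 + 4*(-27)))/(-25/71 + 500) = (-1436 - 1*729/(-8 - 108))/(35475/71) = (-1436 - 1*729/(-116))*(71/35475) = (-1436 - 1*729*(-1/116))*(71/35475) = (-1436 + 729/116)*(71/35475) = -165847/116*71/35475 = -1070467/374100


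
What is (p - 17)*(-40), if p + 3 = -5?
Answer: 1000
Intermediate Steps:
p = -8 (p = -3 - 5 = -8)
(p - 17)*(-40) = (-8 - 17)*(-40) = -25*(-40) = 1000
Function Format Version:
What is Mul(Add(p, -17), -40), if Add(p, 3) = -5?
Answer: 1000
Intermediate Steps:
p = -8 (p = Add(-3, -5) = -8)
Mul(Add(p, -17), -40) = Mul(Add(-8, -17), -40) = Mul(-25, -40) = 1000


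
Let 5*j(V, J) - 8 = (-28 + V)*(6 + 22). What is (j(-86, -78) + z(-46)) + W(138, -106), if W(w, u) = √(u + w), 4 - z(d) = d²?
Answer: -13744/5 + 4*√2 ≈ -2743.1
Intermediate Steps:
j(V, J) = -776/5 + 28*V/5 (j(V, J) = 8/5 + ((-28 + V)*(6 + 22))/5 = 8/5 + ((-28 + V)*28)/5 = 8/5 + (-784 + 28*V)/5 = 8/5 + (-784/5 + 28*V/5) = -776/5 + 28*V/5)
z(d) = 4 - d²
(j(-86, -78) + z(-46)) + W(138, -106) = ((-776/5 + (28/5)*(-86)) + (4 - 1*(-46)²)) + √(-106 + 138) = ((-776/5 - 2408/5) + (4 - 1*2116)) + √32 = (-3184/5 + (4 - 2116)) + 4*√2 = (-3184/5 - 2112) + 4*√2 = -13744/5 + 4*√2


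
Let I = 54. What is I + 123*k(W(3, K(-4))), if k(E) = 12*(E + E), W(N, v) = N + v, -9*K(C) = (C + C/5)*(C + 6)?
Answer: 60294/5 ≈ 12059.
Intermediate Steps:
K(C) = -2*C*(6 + C)/15 (K(C) = -(C + C/5)*(C + 6)/9 = -(C + C*(⅕))*(6 + C)/9 = -(C + C/5)*(6 + C)/9 = -6*C/5*(6 + C)/9 = -2*C*(6 + C)/15)
k(E) = 24*E (k(E) = 12*(2*E) = 24*E)
I + 123*k(W(3, K(-4))) = 54 + 123*(24*(3 - 2/15*(-4)*(6 - 4))) = 54 + 123*(24*(3 - 2/15*(-4)*2)) = 54 + 123*(24*(3 + 16/15)) = 54 + 123*(24*(61/15)) = 54 + 123*(488/5) = 54 + 60024/5 = 60294/5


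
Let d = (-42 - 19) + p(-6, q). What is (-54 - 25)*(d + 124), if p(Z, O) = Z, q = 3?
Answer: -4503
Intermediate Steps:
d = -67 (d = (-42 - 19) - 6 = -61 - 6 = -67)
(-54 - 25)*(d + 124) = (-54 - 25)*(-67 + 124) = -79*57 = -4503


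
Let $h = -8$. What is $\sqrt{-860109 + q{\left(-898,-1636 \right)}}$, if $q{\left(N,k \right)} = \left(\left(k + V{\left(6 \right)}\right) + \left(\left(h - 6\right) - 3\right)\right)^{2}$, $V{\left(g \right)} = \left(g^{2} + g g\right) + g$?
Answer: $2 \sqrt{405129} \approx 1273.0$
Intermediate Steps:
$V{\left(g \right)} = g + 2 g^{2}$ ($V{\left(g \right)} = \left(g^{2} + g^{2}\right) + g = 2 g^{2} + g = g + 2 g^{2}$)
$q{\left(N,k \right)} = \left(61 + k\right)^{2}$ ($q{\left(N,k \right)} = \left(\left(k + 6 \left(1 + 2 \cdot 6\right)\right) - 17\right)^{2} = \left(\left(k + 6 \left(1 + 12\right)\right) - 17\right)^{2} = \left(\left(k + 6 \cdot 13\right) - 17\right)^{2} = \left(\left(k + 78\right) - 17\right)^{2} = \left(\left(78 + k\right) - 17\right)^{2} = \left(61 + k\right)^{2}$)
$\sqrt{-860109 + q{\left(-898,-1636 \right)}} = \sqrt{-860109 + \left(61 - 1636\right)^{2}} = \sqrt{-860109 + \left(-1575\right)^{2}} = \sqrt{-860109 + 2480625} = \sqrt{1620516} = 2 \sqrt{405129}$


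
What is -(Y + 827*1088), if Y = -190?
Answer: -899586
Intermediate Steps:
-(Y + 827*1088) = -(-190 + 827*1088) = -(-190 + 899776) = -1*899586 = -899586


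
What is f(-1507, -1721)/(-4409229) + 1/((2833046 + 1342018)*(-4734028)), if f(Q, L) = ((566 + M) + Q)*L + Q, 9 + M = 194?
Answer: -8561937394072226959/29049279148795647456 ≈ -0.29474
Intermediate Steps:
M = 185 (M = -9 + 194 = 185)
f(Q, L) = Q + L*(751 + Q) (f(Q, L) = ((566 + 185) + Q)*L + Q = (751 + Q)*L + Q = L*(751 + Q) + Q = Q + L*(751 + Q))
f(-1507, -1721)/(-4409229) + 1/((2833046 + 1342018)*(-4734028)) = (-1507 + 751*(-1721) - 1721*(-1507))/(-4409229) + 1/((2833046 + 1342018)*(-4734028)) = (-1507 - 1292471 + 2593547)*(-1/4409229) - 1/4734028/4175064 = 1299569*(-1/4409229) + (1/4175064)*(-1/4734028) = -1299569/4409229 - 1/19764869877792 = -8561937394072226959/29049279148795647456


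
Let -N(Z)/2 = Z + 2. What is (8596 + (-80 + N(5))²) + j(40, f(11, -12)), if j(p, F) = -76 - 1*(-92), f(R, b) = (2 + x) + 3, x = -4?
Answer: 17448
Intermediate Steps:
N(Z) = -4 - 2*Z (N(Z) = -2*(Z + 2) = -2*(2 + Z) = -4 - 2*Z)
f(R, b) = 1 (f(R, b) = (2 - 4) + 3 = -2 + 3 = 1)
j(p, F) = 16 (j(p, F) = -76 + 92 = 16)
(8596 + (-80 + N(5))²) + j(40, f(11, -12)) = (8596 + (-80 + (-4 - 2*5))²) + 16 = (8596 + (-80 + (-4 - 10))²) + 16 = (8596 + (-80 - 14)²) + 16 = (8596 + (-94)²) + 16 = (8596 + 8836) + 16 = 17432 + 16 = 17448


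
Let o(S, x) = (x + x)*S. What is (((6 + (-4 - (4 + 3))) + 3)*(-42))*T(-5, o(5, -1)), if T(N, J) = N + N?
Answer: -840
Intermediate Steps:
o(S, x) = 2*S*x (o(S, x) = (2*x)*S = 2*S*x)
T(N, J) = 2*N
(((6 + (-4 - (4 + 3))) + 3)*(-42))*T(-5, o(5, -1)) = (((6 + (-4 - (4 + 3))) + 3)*(-42))*(2*(-5)) = (((6 + (-4 - 1*7)) + 3)*(-42))*(-10) = (((6 + (-4 - 7)) + 3)*(-42))*(-10) = (((6 - 11) + 3)*(-42))*(-10) = ((-5 + 3)*(-42))*(-10) = -2*(-42)*(-10) = 84*(-10) = -840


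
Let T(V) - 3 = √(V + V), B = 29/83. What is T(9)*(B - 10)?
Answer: -2403/83 - 2403*√2/83 ≈ -69.896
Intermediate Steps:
B = 29/83 (B = 29*(1/83) = 29/83 ≈ 0.34940)
T(V) = 3 + √2*√V (T(V) = 3 + √(V + V) = 3 + √(2*V) = 3 + √2*√V)
T(9)*(B - 10) = (3 + √2*√9)*(29/83 - 10) = (3 + √2*3)*(-801/83) = (3 + 3*√2)*(-801/83) = -2403/83 - 2403*√2/83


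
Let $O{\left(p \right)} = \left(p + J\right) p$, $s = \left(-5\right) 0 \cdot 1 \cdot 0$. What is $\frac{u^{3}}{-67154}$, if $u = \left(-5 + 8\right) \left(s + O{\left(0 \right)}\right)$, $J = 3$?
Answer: $0$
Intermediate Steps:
$s = 0$ ($s = 0 \cdot 0 = 0$)
$O{\left(p \right)} = p \left(3 + p\right)$ ($O{\left(p \right)} = \left(p + 3\right) p = \left(3 + p\right) p = p \left(3 + p\right)$)
$u = 0$ ($u = \left(-5 + 8\right) \left(0 + 0 \left(3 + 0\right)\right) = 3 \left(0 + 0 \cdot 3\right) = 3 \left(0 + 0\right) = 3 \cdot 0 = 0$)
$\frac{u^{3}}{-67154} = \frac{0^{3}}{-67154} = 0 \left(- \frac{1}{67154}\right) = 0$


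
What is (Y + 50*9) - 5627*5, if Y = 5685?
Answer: -22000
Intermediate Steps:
(Y + 50*9) - 5627*5 = (5685 + 50*9) - 5627*5 = (5685 + 450) - 28135 = 6135 - 28135 = -22000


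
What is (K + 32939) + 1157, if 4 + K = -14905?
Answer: 19187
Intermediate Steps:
K = -14909 (K = -4 - 14905 = -14909)
(K + 32939) + 1157 = (-14909 + 32939) + 1157 = 18030 + 1157 = 19187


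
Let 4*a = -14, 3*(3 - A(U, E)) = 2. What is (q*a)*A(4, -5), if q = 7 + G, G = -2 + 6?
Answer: -539/6 ≈ -89.833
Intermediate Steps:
A(U, E) = 7/3 (A(U, E) = 3 - ⅓*2 = 3 - ⅔ = 7/3)
G = 4
q = 11 (q = 7 + 4 = 11)
a = -7/2 (a = (¼)*(-14) = -7/2 ≈ -3.5000)
(q*a)*A(4, -5) = (11*(-7/2))*(7/3) = -77/2*7/3 = -539/6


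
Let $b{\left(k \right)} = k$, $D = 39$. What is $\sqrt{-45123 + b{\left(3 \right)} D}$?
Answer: $i \sqrt{45006} \approx 212.15 i$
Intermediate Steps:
$\sqrt{-45123 + b{\left(3 \right)} D} = \sqrt{-45123 + 3 \cdot 39} = \sqrt{-45123 + 117} = \sqrt{-45006} = i \sqrt{45006}$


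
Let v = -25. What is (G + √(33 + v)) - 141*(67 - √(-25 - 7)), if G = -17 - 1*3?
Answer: -9467 + √2*(2 + 564*I) ≈ -9464.2 + 797.62*I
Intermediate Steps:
G = -20 (G = -17 - 3 = -20)
(G + √(33 + v)) - 141*(67 - √(-25 - 7)) = (-20 + √(33 - 25)) - 141*(67 - √(-25 - 7)) = (-20 + √8) - 141*(67 - √(-32)) = (-20 + 2*√2) - 141*(67 - 4*I*√2) = (-20 + 2*√2) + (-9447 + 564*I*√2) = -9467 + 2*√2 + 564*I*√2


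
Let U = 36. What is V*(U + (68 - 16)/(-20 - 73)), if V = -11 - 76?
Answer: -95584/31 ≈ -3083.4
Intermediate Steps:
V = -87
V*(U + (68 - 16)/(-20 - 73)) = -87*(36 + (68 - 16)/(-20 - 73)) = -87*(36 + 52/(-93)) = -87*(36 + 52*(-1/93)) = -87*(36 - 52/93) = -87*3296/93 = -95584/31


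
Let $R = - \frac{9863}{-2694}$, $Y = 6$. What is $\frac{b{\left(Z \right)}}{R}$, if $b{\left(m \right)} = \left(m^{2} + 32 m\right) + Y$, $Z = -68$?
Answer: $\frac{6611076}{9863} \approx 670.29$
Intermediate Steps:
$b{\left(m \right)} = 6 + m^{2} + 32 m$ ($b{\left(m \right)} = \left(m^{2} + 32 m\right) + 6 = 6 + m^{2} + 32 m$)
$R = \frac{9863}{2694}$ ($R = \left(-9863\right) \left(- \frac{1}{2694}\right) = \frac{9863}{2694} \approx 3.6611$)
$\frac{b{\left(Z \right)}}{R} = \frac{6 + \left(-68\right)^{2} + 32 \left(-68\right)}{\frac{9863}{2694}} = \left(6 + 4624 - 2176\right) \frac{2694}{9863} = 2454 \cdot \frac{2694}{9863} = \frac{6611076}{9863}$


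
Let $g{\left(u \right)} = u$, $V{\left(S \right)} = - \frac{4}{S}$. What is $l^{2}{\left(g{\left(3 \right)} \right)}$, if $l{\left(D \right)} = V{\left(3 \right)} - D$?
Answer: $\frac{169}{9} \approx 18.778$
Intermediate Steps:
$l{\left(D \right)} = - \frac{4}{3} - D$
$l^{2}{\left(g{\left(3 \right)} \right)} = \left(- \frac{4}{3} - 3\right)^{2} = \left(- \frac{13}{3}\right)^{2} = \frac{169}{9}$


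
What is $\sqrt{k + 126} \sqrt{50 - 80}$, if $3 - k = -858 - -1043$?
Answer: $- 4 \sqrt{105} \approx -40.988$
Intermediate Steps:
$k = -182$ ($k = 3 - \left(-858 - -1043\right) = 3 - \left(-858 + 1043\right) = 3 - 185 = -182$)
$\sqrt{k + 126} \sqrt{50 - 80} = \sqrt{-182 + 126} \sqrt{50 - 80} = \sqrt{-56} \sqrt{-30} = 2 i \sqrt{14} i \sqrt{30} = - 4 \sqrt{105}$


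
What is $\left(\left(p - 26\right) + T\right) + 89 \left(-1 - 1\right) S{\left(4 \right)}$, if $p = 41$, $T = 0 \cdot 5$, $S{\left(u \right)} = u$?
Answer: $-697$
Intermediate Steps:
$T = 0$
$\left(\left(p - 26\right) + T\right) + 89 \left(-1 - 1\right) S{\left(4 \right)} = \left(\left(41 - 26\right) + 0\right) + 89 \left(-1 - 1\right) 4 = \left(15 + 0\right) + 89 \left(\left(-2\right) 4\right) = 15 + 89 \left(-8\right) = 15 - 712 = -697$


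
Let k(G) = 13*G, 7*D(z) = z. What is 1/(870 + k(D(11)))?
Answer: 7/6233 ≈ 0.0011231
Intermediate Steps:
D(z) = z/7
1/(870 + k(D(11))) = 1/(870 + 13*((⅐)*11)) = 1/(870 + 13*(11/7)) = 1/(870 + 143/7) = 1/(6233/7) = 7/6233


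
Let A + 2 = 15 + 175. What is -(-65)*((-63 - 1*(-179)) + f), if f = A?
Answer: 19760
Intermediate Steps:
A = 188 (A = -2 + (15 + 175) = -2 + 190 = 188)
f = 188
-(-65)*((-63 - 1*(-179)) + f) = -(-65)*((-63 - 1*(-179)) + 188) = -(-65)*((-63 + 179) + 188) = -(-65)*(116 + 188) = -(-65)*304 = -1*(-19760) = 19760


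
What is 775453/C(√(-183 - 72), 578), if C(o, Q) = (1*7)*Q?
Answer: 110779/578 ≈ 191.66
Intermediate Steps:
C(o, Q) = 7*Q
775453/C(√(-183 - 72), 578) = 775453/((7*578)) = 775453/4046 = 775453*(1/4046) = 110779/578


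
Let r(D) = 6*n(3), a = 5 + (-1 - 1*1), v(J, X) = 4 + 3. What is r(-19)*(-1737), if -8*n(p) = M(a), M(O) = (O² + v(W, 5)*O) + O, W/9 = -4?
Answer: 171963/4 ≈ 42991.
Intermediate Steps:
W = -36 (W = 9*(-4) = -36)
v(J, X) = 7
a = 3 (a = 5 + (-1 - 1) = 5 - 2 = 3)
M(O) = O² + 8*O (M(O) = (O² + 7*O) + O = O² + 8*O)
n(p) = -33/8 (n(p) = -3*(8 + 3)/8 = -3*11/8 = -⅛*33 = -33/8)
r(D) = -99/4 (r(D) = 6*(-33/8) = -99/4)
r(-19)*(-1737) = -99/4*(-1737) = 171963/4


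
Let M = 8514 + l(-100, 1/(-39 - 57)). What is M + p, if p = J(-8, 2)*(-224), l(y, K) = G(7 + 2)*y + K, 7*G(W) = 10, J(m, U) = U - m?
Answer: 4120121/672 ≈ 6131.1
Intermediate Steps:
G(W) = 10/7 (G(W) = (1/7)*10 = 10/7)
l(y, K) = K + 10*y/7 (l(y, K) = 10*y/7 + K = K + 10*y/7)
p = -2240 (p = (2 - 1*(-8))*(-224) = (2 + 8)*(-224) = 10*(-224) = -2240)
M = 5625401/672 (M = 8514 + (1/(-39 - 57) + (10/7)*(-100)) = 8514 + (1/(-96) - 1000/7) = 8514 + (-1/96 - 1000/7) = 8514 - 96007/672 = 5625401/672 ≈ 8371.1)
M + p = 5625401/672 - 2240 = 4120121/672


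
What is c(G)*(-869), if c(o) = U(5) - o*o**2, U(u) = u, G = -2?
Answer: -11297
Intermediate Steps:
c(o) = 5 - o**3 (c(o) = 5 - o*o**2 = 5 - o**3)
c(G)*(-869) = (5 - 1*(-2)**3)*(-869) = (5 - 1*(-8))*(-869) = (5 + 8)*(-869) = 13*(-869) = -11297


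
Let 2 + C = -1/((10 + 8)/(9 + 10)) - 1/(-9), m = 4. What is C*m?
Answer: -106/9 ≈ -11.778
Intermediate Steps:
C = -53/18 (C = -2 + (-1/((10 + 8)/(9 + 10)) - 1/(-9)) = -2 + (-1/(18/19) - 1*(-1/9)) = -2 + (-1/(18*(1/19)) + 1/9) = -2 + (-1/18/19 + 1/9) = -2 + (-1*19/18 + 1/9) = -2 + (-19/18 + 1/9) = -2 - 17/18 = -53/18 ≈ -2.9444)
C*m = -53/18*4 = -106/9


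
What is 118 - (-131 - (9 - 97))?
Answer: 161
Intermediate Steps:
118 - (-131 - (9 - 97)) = 118 - (-131 - 1*(-88)) = 118 - (-131 + 88) = 118 - 1*(-43) = 118 + 43 = 161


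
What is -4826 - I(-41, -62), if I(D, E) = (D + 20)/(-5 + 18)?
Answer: -62717/13 ≈ -4824.4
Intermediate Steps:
I(D, E) = 20/13 + D/13 (I(D, E) = (20 + D)/13 = (20 + D)*(1/13) = 20/13 + D/13)
-4826 - I(-41, -62) = -4826 - (20/13 + (1/13)*(-41)) = -4826 - (20/13 - 41/13) = -4826 - 1*(-21/13) = -4826 + 21/13 = -62717/13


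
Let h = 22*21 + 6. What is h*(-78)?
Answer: -36504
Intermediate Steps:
h = 468 (h = 462 + 6 = 468)
h*(-78) = 468*(-78) = -36504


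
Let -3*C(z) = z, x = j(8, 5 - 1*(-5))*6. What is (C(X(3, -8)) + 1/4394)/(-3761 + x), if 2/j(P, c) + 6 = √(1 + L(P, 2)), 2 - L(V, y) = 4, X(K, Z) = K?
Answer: 611632997/2302065834770 - 26358*I/1151032917385 ≈ 0.00026569 - 2.2899e-8*I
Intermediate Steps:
L(V, y) = -2 (L(V, y) = 2 - 1*4 = 2 - 4 = -2)
j(P, c) = 2*(-6 - I)/37 (j(P, c) = 2/(-6 + √(1 - 2)) = 2/(-6 + √(-1)) = 2/(-6 + I) = 2*((-6 - I)/37) = 2*(-6 - I)/37)
x = -72/37 - 12*I/37 (x = (-12/37 - 2*I/37)*6 = -72/37 - 12*I/37 ≈ -1.9459 - 0.32432*I)
C(z) = -z/3
(C(X(3, -8)) + 1/4394)/(-3761 + x) = (-⅓*3 + 1/4394)/(-3761 + (-72/37 - 12*I/37)) = (-1 + 1/4394)/(-139229/37 - 12*I/37) = -162541*(-139229/37 + 12*I/37)/2302065834770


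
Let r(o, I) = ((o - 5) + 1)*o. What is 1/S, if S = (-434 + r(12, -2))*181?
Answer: -1/61178 ≈ -1.6346e-5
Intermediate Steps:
r(o, I) = o*(-4 + o) (r(o, I) = ((-5 + o) + 1)*o = (-4 + o)*o = o*(-4 + o))
S = -61178 (S = (-434 + 12*(-4 + 12))*181 = (-434 + 12*8)*181 = (-434 + 96)*181 = -338*181 = -61178)
1/S = 1/(-61178) = -1/61178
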